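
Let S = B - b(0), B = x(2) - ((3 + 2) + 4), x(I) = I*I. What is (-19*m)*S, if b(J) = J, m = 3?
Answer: 285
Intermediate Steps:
x(I) = I²
B = -5 (B = 2² - ((3 + 2) + 4) = 4 - (5 + 4) = 4 - 1*9 = 4 - 9 = -5)
S = -5 (S = -5 - 1*0 = -5 + 0 = -5)
(-19*m)*S = -19*3*(-5) = -57*(-5) = 285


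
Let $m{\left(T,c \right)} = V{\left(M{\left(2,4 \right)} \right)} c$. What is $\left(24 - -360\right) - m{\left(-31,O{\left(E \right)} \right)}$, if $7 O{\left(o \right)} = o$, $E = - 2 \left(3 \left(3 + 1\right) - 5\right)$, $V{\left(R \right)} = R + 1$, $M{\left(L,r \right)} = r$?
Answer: $394$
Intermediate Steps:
$V{\left(R \right)} = 1 + R$
$E = -14$ ($E = - 2 \left(3 \cdot 4 - 5\right) = - 2 \left(12 - 5\right) = \left(-2\right) 7 = -14$)
$O{\left(o \right)} = \frac{o}{7}$
$m{\left(T,c \right)} = 5 c$ ($m{\left(T,c \right)} = \left(1 + 4\right) c = 5 c$)
$\left(24 - -360\right) - m{\left(-31,O{\left(E \right)} \right)} = \left(24 - -360\right) - 5 \cdot \frac{1}{7} \left(-14\right) = \left(24 + 360\right) - 5 \left(-2\right) = 384 - -10 = 384 + 10 = 394$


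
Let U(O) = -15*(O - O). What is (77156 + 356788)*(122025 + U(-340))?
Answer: 52952016600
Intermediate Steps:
U(O) = 0 (U(O) = -15*0 = 0)
(77156 + 356788)*(122025 + U(-340)) = (77156 + 356788)*(122025 + 0) = 433944*122025 = 52952016600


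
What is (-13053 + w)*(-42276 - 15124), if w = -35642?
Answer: 2795093000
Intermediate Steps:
(-13053 + w)*(-42276 - 15124) = (-13053 - 35642)*(-42276 - 15124) = -48695*(-57400) = 2795093000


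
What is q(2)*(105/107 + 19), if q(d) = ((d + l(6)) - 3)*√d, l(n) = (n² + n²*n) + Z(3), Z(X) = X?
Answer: 543052*√2/107 ≈ 7177.5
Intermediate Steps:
l(n) = 3 + n² + n³ (l(n) = (n² + n²*n) + 3 = (n² + n³) + 3 = 3 + n² + n³)
q(d) = √d*(252 + d) (q(d) = ((d + (3 + 6² + 6³)) - 3)*√d = ((d + (3 + 36 + 216)) - 3)*√d = ((d + 255) - 3)*√d = ((255 + d) - 3)*√d = (252 + d)*√d = √d*(252 + d))
q(2)*(105/107 + 19) = (√2*(252 + 2))*(105/107 + 19) = (√2*254)*(105*(1/107) + 19) = (254*√2)*(105/107 + 19) = (254*√2)*(2138/107) = 543052*√2/107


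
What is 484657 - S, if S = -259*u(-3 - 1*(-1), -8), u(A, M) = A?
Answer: 484139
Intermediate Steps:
S = 518 (S = -259*(-3 - 1*(-1)) = -259*(-3 + 1) = -259*(-2) = 518)
484657 - S = 484657 - 1*518 = 484657 - 518 = 484139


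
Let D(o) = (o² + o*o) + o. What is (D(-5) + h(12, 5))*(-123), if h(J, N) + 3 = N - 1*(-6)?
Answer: -6519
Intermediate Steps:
D(o) = o + 2*o² (D(o) = (o² + o²) + o = 2*o² + o = o + 2*o²)
h(J, N) = 3 + N (h(J, N) = -3 + (N - 1*(-6)) = -3 + (N + 6) = -3 + (6 + N) = 3 + N)
(D(-5) + h(12, 5))*(-123) = (-5*(1 + 2*(-5)) + (3 + 5))*(-123) = (-5*(1 - 10) + 8)*(-123) = (-5*(-9) + 8)*(-123) = (45 + 8)*(-123) = 53*(-123) = -6519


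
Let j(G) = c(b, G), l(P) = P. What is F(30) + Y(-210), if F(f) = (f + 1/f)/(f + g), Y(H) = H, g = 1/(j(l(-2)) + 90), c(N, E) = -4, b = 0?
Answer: -8091407/38715 ≈ -209.00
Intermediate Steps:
j(G) = -4
g = 1/86 (g = 1/(-4 + 90) = 1/86 ≈ 0.011628)
F(f) = (f + 1/f)/(1/86 + f) (F(f) = (f + 1/f)/(f + 1/86) = (f + 1/f)/(1/86 + f))
F(30) + Y(-210) = 86*(1 + 30**2)/(30*(1 + 86*30)) - 210 = 86*(1/30)*(1 + 900)/(1 + 2580) - 210 = 86*(1/30)*901/2581 - 210 = 86*(1/30)*(1/2581)*901 - 210 = 38743/38715 - 210 = -8091407/38715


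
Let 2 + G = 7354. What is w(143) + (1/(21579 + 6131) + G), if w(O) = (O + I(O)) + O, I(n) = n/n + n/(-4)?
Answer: 421372117/55420 ≈ 7603.3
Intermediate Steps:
I(n) = 1 - n/4 (I(n) = 1 + n*(-¼) = 1 - n/4)
w(O) = 1 + 7*O/4 (w(O) = (O + (1 - O/4)) + O = (1 + 3*O/4) + O = 1 + 7*O/4)
G = 7352 (G = -2 + 7354 = 7352)
w(143) + (1/(21579 + 6131) + G) = (1 + (7/4)*143) + (1/(21579 + 6131) + 7352) = (1 + 1001/4) + (1/27710 + 7352) = 1005/4 + (1/27710 + 7352) = 1005/4 + 203723921/27710 = 421372117/55420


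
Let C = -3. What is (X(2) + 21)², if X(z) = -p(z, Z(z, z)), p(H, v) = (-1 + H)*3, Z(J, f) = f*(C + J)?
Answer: 324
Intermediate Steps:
Z(J, f) = f*(-3 + J)
p(H, v) = -3 + 3*H
X(z) = 3 - 3*z (X(z) = -(-3 + 3*z) = 3 - 3*z)
(X(2) + 21)² = ((3 - 3*2) + 21)² = ((3 - 6) + 21)² = (-3 + 21)² = 18² = 324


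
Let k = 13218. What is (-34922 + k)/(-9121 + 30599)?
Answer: -10852/10739 ≈ -1.0105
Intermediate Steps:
(-34922 + k)/(-9121 + 30599) = (-34922 + 13218)/(-9121 + 30599) = -21704/21478 = -21704*1/21478 = -10852/10739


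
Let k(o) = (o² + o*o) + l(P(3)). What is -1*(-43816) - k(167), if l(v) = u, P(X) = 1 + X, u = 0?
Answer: -11962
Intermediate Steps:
l(v) = 0
k(o) = 2*o² (k(o) = (o² + o*o) + 0 = (o² + o²) + 0 = 2*o² + 0 = 2*o²)
-1*(-43816) - k(167) = -1*(-43816) - 2*167² = 43816 - 2*27889 = 43816 - 1*55778 = 43816 - 55778 = -11962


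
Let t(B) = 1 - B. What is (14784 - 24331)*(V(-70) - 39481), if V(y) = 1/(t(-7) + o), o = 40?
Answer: 18092395589/48 ≈ 3.7692e+8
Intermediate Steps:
V(y) = 1/48 (V(y) = 1/((1 - 1*(-7)) + 40) = 1/((1 + 7) + 40) = 1/(8 + 40) = 1/48)
(14784 - 24331)*(V(-70) - 39481) = (14784 - 24331)*(1/48 - 39481) = -9547*(-1895087/48) = 18092395589/48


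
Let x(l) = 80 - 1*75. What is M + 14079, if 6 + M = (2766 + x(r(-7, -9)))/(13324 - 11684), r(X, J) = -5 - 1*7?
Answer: 23082491/1640 ≈ 14075.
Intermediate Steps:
r(X, J) = -12 (r(X, J) = -5 - 7 = -12)
x(l) = 5 (x(l) = 80 - 75 = 5)
M = -7069/1640 (M = -6 + (2766 + 5)/(13324 - 11684) = -6 + 2771/1640 = -7069/1640 ≈ -4.3104)
M + 14079 = -7069/1640 + 14079 = 23082491/1640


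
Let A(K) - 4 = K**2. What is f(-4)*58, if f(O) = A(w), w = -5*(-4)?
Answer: 23432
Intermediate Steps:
w = 20
A(K) = 4 + K**2
f(O) = 404 (f(O) = 4 + 20**2 = 4 + 400 = 404)
f(-4)*58 = 404*58 = 23432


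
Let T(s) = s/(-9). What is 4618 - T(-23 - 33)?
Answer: 41506/9 ≈ 4611.8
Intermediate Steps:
T(s) = -s/9 (T(s) = s*(-1/9) = -s/9)
4618 - T(-23 - 33) = 4618 - (-1)*(-23 - 33)/9 = 4618 - (-1)*(-56)/9 = 4618 - 1*56/9 = 4618 - 56/9 = 41506/9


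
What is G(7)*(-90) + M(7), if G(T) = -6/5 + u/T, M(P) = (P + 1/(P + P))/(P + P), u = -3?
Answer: 28827/196 ≈ 147.08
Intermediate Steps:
M(P) = (P + 1/(2*P))/(2*P) (M(P) = (P + 1/(2*P))/((2*P)) = (P + 1/(2*P))*(1/(2*P)) = (P + 1/(2*P))/(2*P))
G(T) = -6/5 - 3/T
G(7)*(-90) + M(7) = (-6/5 - 3/7)*(-90) + (½ + (¼)/7²) = (-6/5 - 3*⅐)*(-90) + (½ + (¼)*(1/49)) = (-6/5 - 3/7)*(-90) + (½ + 1/196) = -57/35*(-90) + 99/196 = 1026/7 + 99/196 = 28827/196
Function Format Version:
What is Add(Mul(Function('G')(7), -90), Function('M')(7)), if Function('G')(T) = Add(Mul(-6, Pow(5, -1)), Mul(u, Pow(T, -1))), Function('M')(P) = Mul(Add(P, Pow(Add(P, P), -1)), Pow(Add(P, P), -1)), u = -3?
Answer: Rational(28827, 196) ≈ 147.08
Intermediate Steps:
Function('M')(P) = Mul(Rational(1, 2), Pow(P, -1), Add(P, Mul(Rational(1, 2), Pow(P, -1)))) (Function('M')(P) = Mul(Add(P, Pow(Mul(2, P), -1)), Pow(Mul(2, P), -1)) = Mul(Add(P, Mul(Rational(1, 2), Pow(P, -1))), Mul(Rational(1, 2), Pow(P, -1))) = Mul(Rational(1, 2), Pow(P, -1), Add(P, Mul(Rational(1, 2), Pow(P, -1)))))
Function('G')(T) = Add(Rational(-6, 5), Mul(-3, Pow(T, -1))) (Function('G')(T) = Add(Mul(-6, Pow(5, -1)), Mul(-3, Pow(T, -1))) = Add(Mul(-6, Rational(1, 5)), Mul(-3, Pow(T, -1))) = Add(Rational(-6, 5), Mul(-3, Pow(T, -1))))
Add(Mul(Function('G')(7), -90), Function('M')(7)) = Add(Mul(Add(Rational(-6, 5), Mul(-3, Pow(7, -1))), -90), Add(Rational(1, 2), Mul(Rational(1, 4), Pow(7, -2)))) = Add(Mul(Add(Rational(-6, 5), Mul(-3, Rational(1, 7))), -90), Add(Rational(1, 2), Mul(Rational(1, 4), Rational(1, 49)))) = Add(Mul(Add(Rational(-6, 5), Rational(-3, 7)), -90), Add(Rational(1, 2), Rational(1, 196))) = Add(Mul(Rational(-57, 35), -90), Rational(99, 196)) = Add(Rational(1026, 7), Rational(99, 196)) = Rational(28827, 196)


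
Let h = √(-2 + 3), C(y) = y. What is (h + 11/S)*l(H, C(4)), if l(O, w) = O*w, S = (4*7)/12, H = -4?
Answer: -640/7 ≈ -91.429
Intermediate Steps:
S = 7/3 (S = 28*(1/12) = 7/3 ≈ 2.3333)
h = 1 (h = √1 = 1)
(h + 11/S)*l(H, C(4)) = (1 + 11/(7/3))*(-4*4) = (1 + 11*(3/7))*(-16) = (1 + 33/7)*(-16) = (40/7)*(-16) = -640/7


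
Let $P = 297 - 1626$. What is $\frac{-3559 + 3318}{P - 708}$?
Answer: $\frac{241}{2037} \approx 0.11831$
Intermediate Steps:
$P = -1329$ ($P = 297 - 1626 = -1329$)
$\frac{-3559 + 3318}{P - 708} = \frac{-3559 + 3318}{-1329 - 708} = - \frac{241}{-2037} = \left(-241\right) \left(- \frac{1}{2037}\right) = \frac{241}{2037}$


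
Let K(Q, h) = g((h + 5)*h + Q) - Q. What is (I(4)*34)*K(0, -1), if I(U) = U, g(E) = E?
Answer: -544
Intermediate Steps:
K(Q, h) = h*(5 + h) (K(Q, h) = ((h + 5)*h + Q) - Q = ((5 + h)*h + Q) - Q = (h*(5 + h) + Q) - Q = (Q + h*(5 + h)) - Q = h*(5 + h))
(I(4)*34)*K(0, -1) = (4*34)*(-(5 - 1)) = 136*(-1*4) = 136*(-4) = -544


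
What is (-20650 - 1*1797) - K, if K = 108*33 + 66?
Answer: -26077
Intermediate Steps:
K = 3630 (K = 3564 + 66 = 3630)
(-20650 - 1*1797) - K = (-20650 - 1*1797) - 1*3630 = (-20650 - 1797) - 3630 = -22447 - 3630 = -26077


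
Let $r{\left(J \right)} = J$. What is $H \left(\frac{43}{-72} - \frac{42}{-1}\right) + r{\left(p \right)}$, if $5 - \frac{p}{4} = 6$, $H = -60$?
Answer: $- \frac{14929}{6} \approx -2488.2$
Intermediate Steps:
$p = -4$ ($p = 20 - 24 = -4$)
$H \left(\frac{43}{-72} - \frac{42}{-1}\right) + r{\left(p \right)} = - 60 \left(\frac{43}{-72} - \frac{42}{-1}\right) - 4 = - 60 \left(43 \left(- \frac{1}{72}\right) - -42\right) - 4 = - 60 \left(- \frac{43}{72} + 42\right) - 4 = \left(-60\right) \frac{2981}{72} - 4 = - \frac{14905}{6} - 4 = - \frac{14929}{6}$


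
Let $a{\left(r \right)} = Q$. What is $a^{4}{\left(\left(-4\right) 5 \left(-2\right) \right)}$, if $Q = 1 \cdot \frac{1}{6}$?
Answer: $\frac{1}{1296} \approx 0.0007716$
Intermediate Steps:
$Q = \frac{1}{6}$ ($Q = 1 \cdot \frac{1}{6} = \frac{1}{6} \approx 0.16667$)
$a{\left(r \right)} = \frac{1}{6}$
$a^{4}{\left(\left(-4\right) 5 \left(-2\right) \right)} = \left(\frac{1}{6}\right)^{4} = \frac{1}{1296}$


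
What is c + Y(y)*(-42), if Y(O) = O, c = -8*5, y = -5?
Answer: 170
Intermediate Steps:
c = -40
c + Y(y)*(-42) = -40 - 5*(-42) = -40 + 210 = 170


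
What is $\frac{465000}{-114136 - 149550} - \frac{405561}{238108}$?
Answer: $- \frac{270050841}{77897948} \approx -3.4667$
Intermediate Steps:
$\frac{465000}{-114136 - 149550} - \frac{405561}{238108} = \frac{465000}{-263686} - \frac{31197}{18316} = 465000 \left(- \frac{1}{263686}\right) - \frac{31197}{18316} = - \frac{7500}{4253} - \frac{31197}{18316} = - \frac{270050841}{77897948}$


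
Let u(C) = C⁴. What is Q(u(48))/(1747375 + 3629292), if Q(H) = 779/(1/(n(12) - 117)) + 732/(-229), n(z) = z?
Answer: -18731787/1231256743 ≈ -0.015214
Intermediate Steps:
Q(H) = -18731787/229 (Q(H) = 779/(1/(12 - 117)) + 732/(-229) = 779/(1/(-105)) + 732*(-1/229) = 779/(-1/105) - 732/229 = 779*(-105) - 732/229 = -81795 - 732/229 = -18731787/229)
Q(u(48))/(1747375 + 3629292) = -18731787/(229*(1747375 + 3629292)) = -18731787/229/5376667 = -18731787/229*1/5376667 = -18731787/1231256743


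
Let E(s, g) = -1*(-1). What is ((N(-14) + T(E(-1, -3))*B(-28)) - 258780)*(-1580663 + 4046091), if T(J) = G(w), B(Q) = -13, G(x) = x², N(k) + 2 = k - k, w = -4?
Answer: -638521197720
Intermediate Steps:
N(k) = -2 (N(k) = -2 + (k - k) = -2 + 0 = -2)
E(s, g) = 1
T(J) = 16 (T(J) = (-4)² = 16)
((N(-14) + T(E(-1, -3))*B(-28)) - 258780)*(-1580663 + 4046091) = ((-2 + 16*(-13)) - 258780)*(-1580663 + 4046091) = ((-2 - 208) - 258780)*2465428 = (-210 - 258780)*2465428 = -258990*2465428 = -638521197720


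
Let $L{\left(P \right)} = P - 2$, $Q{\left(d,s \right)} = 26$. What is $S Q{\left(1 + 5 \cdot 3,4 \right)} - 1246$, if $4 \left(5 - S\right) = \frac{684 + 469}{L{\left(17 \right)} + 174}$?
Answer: $- \frac{436837}{378} \approx -1155.7$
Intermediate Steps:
$L{\left(P \right)} = -2 + P$ ($L{\left(P \right)} = P - 2 = -2 + P$)
$S = \frac{2627}{756}$ ($S = 5 - \frac{\left(684 + 469\right) \frac{1}{\left(-2 + 17\right) + 174}}{4} = 5 - \frac{1153 \frac{1}{15 + 174}}{4} = 5 - \frac{1153 \cdot \frac{1}{189}}{4} = 5 - \frac{1153}{756} = \frac{2627}{756} \approx 3.4749$)
$S Q{\left(1 + 5 \cdot 3,4 \right)} - 1246 = \frac{2627}{756} \cdot 26 - 1246 = \frac{34151}{378} - 1246 = - \frac{436837}{378}$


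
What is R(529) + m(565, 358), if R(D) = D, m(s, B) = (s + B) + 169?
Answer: 1621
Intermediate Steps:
m(s, B) = 169 + B + s (m(s, B) = (B + s) + 169 = 169 + B + s)
R(529) + m(565, 358) = 529 + (169 + 358 + 565) = 529 + 1092 = 1621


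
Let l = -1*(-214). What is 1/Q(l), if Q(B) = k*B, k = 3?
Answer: 1/642 ≈ 0.0015576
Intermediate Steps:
l = 214
Q(B) = 3*B
1/Q(l) = 1/(3*214) = 1/642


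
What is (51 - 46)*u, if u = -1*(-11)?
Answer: 55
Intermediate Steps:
u = 11
(51 - 46)*u = (51 - 46)*11 = 5*11 = 55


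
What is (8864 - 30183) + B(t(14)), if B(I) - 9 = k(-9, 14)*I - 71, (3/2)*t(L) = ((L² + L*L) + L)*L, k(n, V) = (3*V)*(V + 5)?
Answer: 3002507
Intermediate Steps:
k(n, V) = 3*V*(5 + V) (k(n, V) = (3*V)*(5 + V) = 3*V*(5 + V))
t(L) = 2*L*(L + 2*L²)/3 (t(L) = 2*(((L² + L*L) + L)*L)/3 = 2*(((L² + L²) + L)*L)/3 = 2*((2*L² + L)*L)/3 = 2*((L + 2*L²)*L)/3 = 2*(L*(L + 2*L²))/3 = 2*L*(L + 2*L²)/3)
B(I) = -62 + 798*I (B(I) = 9 + ((3*14*(5 + 14))*I - 71) = 9 + ((3*14*19)*I - 71) = 9 + (798*I - 71) = 9 + (-71 + 798*I) = -62 + 798*I)
(8864 - 30183) + B(t(14)) = (8864 - 30183) + (-62 + 798*((⅔)*14²*(1 + 2*14))) = -21319 + (-62 + 798*((⅔)*196*(1 + 28))) = -21319 + (-62 + 798*((⅔)*196*29)) = -21319 + (-62 + 798*(11368/3)) = -21319 + (-62 + 3023888) = -21319 + 3023826 = 3002507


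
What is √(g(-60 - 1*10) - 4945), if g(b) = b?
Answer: I*√5015 ≈ 70.817*I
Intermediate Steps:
√(g(-60 - 1*10) - 4945) = √((-60 - 1*10) - 4945) = √((-60 - 10) - 4945) = √(-70 - 4945) = √(-5015) = I*√5015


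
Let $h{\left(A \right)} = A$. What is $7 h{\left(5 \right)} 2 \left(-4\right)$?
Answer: $-280$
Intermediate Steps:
$7 h{\left(5 \right)} 2 \left(-4\right) = 7 \cdot 5 \cdot 2 \left(-4\right) = 35 \left(-8\right) = -280$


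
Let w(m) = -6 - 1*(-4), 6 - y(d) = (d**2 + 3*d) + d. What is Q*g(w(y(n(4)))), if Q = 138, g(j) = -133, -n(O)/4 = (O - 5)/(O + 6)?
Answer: -18354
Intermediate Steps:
n(O) = -4*(-5 + O)/(6 + O) (n(O) = -4*(O - 5)/(O + 6) = -4*(-5 + O)/(6 + O))
y(d) = 6 - d**2 - 4*d (y(d) = 6 - ((d**2 + 3*d) + d) = 6 - (d**2 + 4*d) = 6 + (-d**2 - 4*d) = 6 - d**2 - 4*d)
w(m) = -2 (w(m) = -6 + 4 = -2)
Q*g(w(y(n(4)))) = 138*(-133) = -18354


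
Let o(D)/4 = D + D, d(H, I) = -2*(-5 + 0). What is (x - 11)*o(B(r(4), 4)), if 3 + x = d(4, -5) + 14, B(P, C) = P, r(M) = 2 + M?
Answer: 480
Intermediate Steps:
d(H, I) = 10 (d(H, I) = -2*(-5) = 10)
x = 21 (x = -3 + (10 + 14) = -3 + 24 = 21)
o(D) = 8*D (o(D) = 4*(D + D) = 4*(2*D) = 8*D)
(x - 11)*o(B(r(4), 4)) = (21 - 11)*(8*(2 + 4)) = 10*(8*6) = 10*48 = 480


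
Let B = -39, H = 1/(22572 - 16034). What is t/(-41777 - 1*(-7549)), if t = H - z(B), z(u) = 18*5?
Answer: 588419/223782664 ≈ 0.0026294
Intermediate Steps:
H = 1/6538 ≈ 0.00015295
z(u) = 90
t = -588419/6538 (t = 1/6538 - 1*90 = 1/6538 - 90 = -588419/6538 ≈ -90.000)
t/(-41777 - 1*(-7549)) = -588419/(6538*(-41777 - 1*(-7549))) = -588419/(6538*(-41777 + 7549)) = -588419/6538/(-34228) = -588419/6538*(-1/34228) = 588419/223782664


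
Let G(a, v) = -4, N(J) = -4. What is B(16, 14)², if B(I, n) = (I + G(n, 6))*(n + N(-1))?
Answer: 14400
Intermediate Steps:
B(I, n) = (-4 + I)*(-4 + n) (B(I, n) = (I - 4)*(n - 4) = (-4 + I)*(-4 + n))
B(16, 14)² = (16 - 4*16 - 4*14 + 16*14)² = (16 - 64 - 56 + 224)² = 120² = 14400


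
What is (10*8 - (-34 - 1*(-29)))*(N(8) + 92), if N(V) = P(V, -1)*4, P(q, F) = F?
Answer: 7480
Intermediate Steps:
N(V) = -4 (N(V) = -1*4 = -4)
(10*8 - (-34 - 1*(-29)))*(N(8) + 92) = (10*8 - (-34 - 1*(-29)))*(-4 + 92) = (80 - (-34 + 29))*88 = (80 - 1*(-5))*88 = (80 + 5)*88 = 85*88 = 7480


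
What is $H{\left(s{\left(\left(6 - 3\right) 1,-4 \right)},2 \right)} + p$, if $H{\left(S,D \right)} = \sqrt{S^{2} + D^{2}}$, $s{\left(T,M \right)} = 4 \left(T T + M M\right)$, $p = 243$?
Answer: $243 + 2 \sqrt{2501} \approx 343.02$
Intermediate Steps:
$s{\left(T,M \right)} = 4 M^{2} + 4 T^{2}$ ($s{\left(T,M \right)} = 4 \left(T^{2} + M^{2}\right) = 4 \left(M^{2} + T^{2}\right) = 4 M^{2} + 4 T^{2}$)
$H{\left(S,D \right)} = \sqrt{D^{2} + S^{2}}$
$H{\left(s{\left(\left(6 - 3\right) 1,-4 \right)},2 \right)} + p = \sqrt{2^{2} + \left(4 \left(-4\right)^{2} + 4 \left(\left(6 - 3\right) 1\right)^{2}\right)^{2}} + 243 = \sqrt{4 + \left(4 \cdot 16 + 4 \left(3 \cdot 1\right)^{2}\right)^{2}} + 243 = \sqrt{4 + \left(64 + 4 \cdot 3^{2}\right)^{2}} + 243 = \sqrt{4 + \left(64 + 4 \cdot 9\right)^{2}} + 243 = \sqrt{4 + \left(64 + 36\right)^{2}} + 243 = \sqrt{4 + 100^{2}} + 243 = \sqrt{4 + 10000} + 243 = \sqrt{10004} + 243 = 2 \sqrt{2501} + 243 = 243 + 2 \sqrt{2501}$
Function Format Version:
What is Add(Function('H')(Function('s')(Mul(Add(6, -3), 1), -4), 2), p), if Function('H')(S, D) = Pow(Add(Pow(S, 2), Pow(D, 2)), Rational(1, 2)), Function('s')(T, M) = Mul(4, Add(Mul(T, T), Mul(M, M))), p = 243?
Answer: Add(243, Mul(2, Pow(2501, Rational(1, 2)))) ≈ 343.02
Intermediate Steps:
Function('s')(T, M) = Add(Mul(4, Pow(M, 2)), Mul(4, Pow(T, 2))) (Function('s')(T, M) = Mul(4, Add(Pow(T, 2), Pow(M, 2))) = Mul(4, Add(Pow(M, 2), Pow(T, 2))) = Add(Mul(4, Pow(M, 2)), Mul(4, Pow(T, 2))))
Function('H')(S, D) = Pow(Add(Pow(D, 2), Pow(S, 2)), Rational(1, 2))
Add(Function('H')(Function('s')(Mul(Add(6, -3), 1), -4), 2), p) = Add(Pow(Add(Pow(2, 2), Pow(Add(Mul(4, Pow(-4, 2)), Mul(4, Pow(Mul(Add(6, -3), 1), 2))), 2)), Rational(1, 2)), 243) = Add(Pow(Add(4, Pow(Add(Mul(4, 16), Mul(4, Pow(Mul(3, 1), 2))), 2)), Rational(1, 2)), 243) = Add(Pow(Add(4, Pow(Add(64, Mul(4, Pow(3, 2))), 2)), Rational(1, 2)), 243) = Add(Pow(Add(4, Pow(Add(64, Mul(4, 9)), 2)), Rational(1, 2)), 243) = Add(Pow(Add(4, Pow(Add(64, 36), 2)), Rational(1, 2)), 243) = Add(Pow(Add(4, Pow(100, 2)), Rational(1, 2)), 243) = Add(Pow(Add(4, 10000), Rational(1, 2)), 243) = Add(Pow(10004, Rational(1, 2)), 243) = Add(Mul(2, Pow(2501, Rational(1, 2))), 243) = Add(243, Mul(2, Pow(2501, Rational(1, 2))))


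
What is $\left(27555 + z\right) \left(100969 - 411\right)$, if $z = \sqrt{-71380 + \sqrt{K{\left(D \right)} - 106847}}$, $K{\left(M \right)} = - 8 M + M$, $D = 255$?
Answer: $2770875690 + 100558 \sqrt{-71380 + 2 i \sqrt{27158}} \approx 2.7709 \cdot 10^{9} + 2.6866 \cdot 10^{7} i$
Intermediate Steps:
$K{\left(M \right)} = - 7 M$
$z = \sqrt{-71380 + 2 i \sqrt{27158}}$ ($z = \sqrt{-71380 + \sqrt{\left(-7\right) 255 - 106847}} = \sqrt{-71380 + \sqrt{-1785 - 106847}} = \sqrt{-71380 + \sqrt{-108632}} = \sqrt{-71380 + 2 i \sqrt{27158}} \approx 0.6168 + 267.17 i$)
$\left(27555 + z\right) \left(100969 - 411\right) = \left(27555 + \sqrt{-71380 + 2 i \sqrt{27158}}\right) \left(100969 - 411\right) = \left(27555 + \sqrt{-71380 + 2 i \sqrt{27158}}\right) 100558 = 2770875690 + 100558 \sqrt{-71380 + 2 i \sqrt{27158}}$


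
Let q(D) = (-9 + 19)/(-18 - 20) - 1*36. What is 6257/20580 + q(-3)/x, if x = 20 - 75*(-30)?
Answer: 25568479/88761540 ≈ 0.28806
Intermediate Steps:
q(D) = -689/19 (q(D) = 10/(-38) - 36 = 10*(-1/38) - 36 = -5/19 - 36 = -689/19)
x = 2270 (x = 20 + 2250 = 2270)
6257/20580 + q(-3)/x = 6257/20580 - 689/19/2270 = 6257*(1/20580) - 689/19*1/2270 = 6257/20580 - 689/43130 = 25568479/88761540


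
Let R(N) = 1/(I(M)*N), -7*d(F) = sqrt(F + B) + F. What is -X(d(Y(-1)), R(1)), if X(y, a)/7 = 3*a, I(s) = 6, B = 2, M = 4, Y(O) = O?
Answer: -7/2 ≈ -3.5000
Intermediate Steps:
d(F) = -F/7 - sqrt(2 + F)/7 (d(F) = -(sqrt(F + 2) + F)/7 = -(sqrt(2 + F) + F)/7 = -(F + sqrt(2 + F))/7 = -F/7 - sqrt(2 + F)/7)
R(N) = 1/(6*N)
X(y, a) = 21*a (X(y, a) = 7*(3*a) = 21*a)
-X(d(Y(-1)), R(1)) = -21*(1/6)/1 = -21*(1/6)*1 = -21/6 = -1*7/2 = -7/2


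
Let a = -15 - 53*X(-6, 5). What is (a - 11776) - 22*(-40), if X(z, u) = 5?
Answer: -11176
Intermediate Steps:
a = -280 (a = -15 - 53*5 = -15 - 265 = -280)
(a - 11776) - 22*(-40) = (-280 - 11776) - 22*(-40) = -12056 + 880 = -11176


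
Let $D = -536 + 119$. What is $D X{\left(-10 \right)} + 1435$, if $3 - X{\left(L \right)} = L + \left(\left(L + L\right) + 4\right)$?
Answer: $-10658$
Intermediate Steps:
$D = -417$
$X{\left(L \right)} = -1 - 3 L$ ($X{\left(L \right)} = 3 - \left(L + \left(\left(L + L\right) + 4\right)\right) = 3 - \left(L + \left(2 L + 4\right)\right) = 3 - \left(L + \left(4 + 2 L\right)\right) = 3 - \left(4 + 3 L\right) = -1 - 3 L$)
$D X{\left(-10 \right)} + 1435 = - 417 \left(-1 - -30\right) + 1435 = - 417 \left(-1 + 30\right) + 1435 = \left(-417\right) 29 + 1435 = -12093 + 1435 = -10658$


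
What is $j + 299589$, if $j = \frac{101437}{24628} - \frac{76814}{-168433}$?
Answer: $\frac{1242764457296649}{4148167924} \approx 2.9959 \cdot 10^{5}$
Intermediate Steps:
$j = \frac{18977113413}{4148167924}$ ($j = 101437 \cdot \frac{1}{24628} - - \frac{76814}{168433} = \frac{101437}{24628} + \frac{76814}{168433} = \frac{18977113413}{4148167924} \approx 4.5748$)
$j + 299589 = \frac{18977113413}{4148167924} + 299589 = \frac{1242764457296649}{4148167924}$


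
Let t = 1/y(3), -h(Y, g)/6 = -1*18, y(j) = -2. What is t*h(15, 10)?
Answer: -54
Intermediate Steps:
h(Y, g) = 108 (h(Y, g) = -(-6)*18 = -6*(-18) = 108)
t = -1/2 (t = 1/(-2) = -1/2 ≈ -0.50000)
t*h(15, 10) = -1/2*108 = -54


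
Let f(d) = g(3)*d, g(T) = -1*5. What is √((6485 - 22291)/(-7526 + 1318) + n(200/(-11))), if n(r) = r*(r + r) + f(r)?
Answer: 7*√1122112878/8536 ≈ 27.470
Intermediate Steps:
g(T) = -5
f(d) = -5*d
n(r) = -5*r + 2*r² (n(r) = r*(r + r) - 5*r = r*(2*r) - 5*r = 2*r² - 5*r = -5*r + 2*r²)
√((6485 - 22291)/(-7526 + 1318) + n(200/(-11))) = √((6485 - 22291)/(-7526 + 1318) + (200/(-11))*(-5 + 2*(200/(-11)))) = √(-15806/(-6208) + (200*(-1/11))*(-5 + 2*(200*(-1/11)))) = √(-15806*(-1/6208) - 200*(-5 + 2*(-200/11))/11) = √(7903/3104 - 200*(-5 - 400/11)/11) = √(7903/3104 - 200/11*(-455/11)) = √(7903/3104 + 91000/121) = √(283420263/375584) = 7*√1122112878/8536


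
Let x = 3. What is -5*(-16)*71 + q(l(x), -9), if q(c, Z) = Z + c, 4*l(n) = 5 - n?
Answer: 11343/2 ≈ 5671.5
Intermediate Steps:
l(n) = 5/4 - n/4 (l(n) = (5 - n)/4 = 5/4 - n/4)
-5*(-16)*71 + q(l(x), -9) = -5*(-16)*71 + (-9 + (5/4 - 1/4*3)) = 80*71 + (-9 + (5/4 - 3/4)) = 5680 + (-9 + 1/2) = 5680 - 17/2 = 11343/2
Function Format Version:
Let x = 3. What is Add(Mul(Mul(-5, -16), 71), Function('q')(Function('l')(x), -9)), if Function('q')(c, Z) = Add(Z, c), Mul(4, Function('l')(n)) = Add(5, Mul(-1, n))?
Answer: Rational(11343, 2) ≈ 5671.5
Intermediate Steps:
Function('l')(n) = Add(Rational(5, 4), Mul(Rational(-1, 4), n)) (Function('l')(n) = Mul(Rational(1, 4), Add(5, Mul(-1, n))) = Add(Rational(5, 4), Mul(Rational(-1, 4), n)))
Add(Mul(Mul(-5, -16), 71), Function('q')(Function('l')(x), -9)) = Add(Mul(Mul(-5, -16), 71), Add(-9, Add(Rational(5, 4), Mul(Rational(-1, 4), 3)))) = Add(Mul(80, 71), Add(-9, Add(Rational(5, 4), Rational(-3, 4)))) = Add(5680, Add(-9, Rational(1, 2))) = Add(5680, Rational(-17, 2)) = Rational(11343, 2)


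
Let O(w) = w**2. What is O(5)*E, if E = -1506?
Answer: -37650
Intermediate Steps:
O(5)*E = 5**2*(-1506) = 25*(-1506) = -37650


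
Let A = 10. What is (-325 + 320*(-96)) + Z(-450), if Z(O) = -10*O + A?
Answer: -26535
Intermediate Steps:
Z(O) = 10 - 10*O (Z(O) = -10*O + 10 = 10 - 10*O)
(-325 + 320*(-96)) + Z(-450) = (-325 + 320*(-96)) + (10 - 10*(-450)) = (-325 - 30720) + (10 + 4500) = -31045 + 4510 = -26535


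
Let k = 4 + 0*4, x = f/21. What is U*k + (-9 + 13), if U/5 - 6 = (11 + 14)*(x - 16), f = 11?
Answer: -159896/21 ≈ -7614.1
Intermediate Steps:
x = 11/21 ≈ 0.52381
k = 4 (k = 4 + 0 = 4)
U = -39995/21 (U = 30 + 5*((11 + 14)*(11/21 - 16)) = 30 + 5*(25*(-325/21)) = 30 + 5*(-8125/21) = 30 - 40625/21 = -39995/21 ≈ -1904.5)
U*k + (-9 + 13) = -39995/21*4 + (-9 + 13) = -159980/21 + 4 = -159896/21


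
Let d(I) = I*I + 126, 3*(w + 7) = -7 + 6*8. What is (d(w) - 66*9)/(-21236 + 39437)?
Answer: -3812/163809 ≈ -0.023271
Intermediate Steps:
w = 20/3 (w = -7 + (-7 + 6*8)/3 = -7 + (-7 + 48)/3 = -7 + (⅓)*41 = -7 + 41/3 = 20/3 ≈ 6.6667)
d(I) = 126 + I² (d(I) = I² + 126 = 126 + I²)
(d(w) - 66*9)/(-21236 + 39437) = ((126 + (20/3)²) - 66*9)/(-21236 + 39437) = ((126 + 400/9) - 594)/18201 = (1534/9 - 594)*(1/18201) = -3812/9*1/18201 = -3812/163809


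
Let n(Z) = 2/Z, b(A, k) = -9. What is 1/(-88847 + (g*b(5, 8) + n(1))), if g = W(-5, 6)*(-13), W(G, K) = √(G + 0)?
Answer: -5923/526233498 - 13*I*√5/877055830 ≈ -1.1255e-5 - 3.3144e-8*I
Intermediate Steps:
W(G, K) = √G
g = -13*I*√5 (g = √(-5)*(-13) = (I*√5)*(-13) = -13*I*√5 ≈ -29.069*I)
1/(-88847 + (g*b(5, 8) + n(1))) = 1/(-88847 + (-13*I*√5*(-9) + 2/1)) = 1/(-88847 + (117*I*√5 + 2*1)) = 1/(-88847 + (117*I*√5 + 2)) = 1/(-88847 + (2 + 117*I*√5)) = 1/(-88845 + 117*I*√5)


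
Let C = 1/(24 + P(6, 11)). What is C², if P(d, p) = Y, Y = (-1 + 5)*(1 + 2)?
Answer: 1/1296 ≈ 0.00077160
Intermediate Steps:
Y = 12 (Y = 4*3 = 12)
P(d, p) = 12
C = 1/36 (C = 1/(24 + 12) = 1/36 ≈ 0.027778)
C² = (1/36)² = 1/1296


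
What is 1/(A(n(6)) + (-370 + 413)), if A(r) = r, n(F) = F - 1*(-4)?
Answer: 1/53 ≈ 0.018868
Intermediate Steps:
n(F) = 4 + F (n(F) = F + 4 = 4 + F)
1/(A(n(6)) + (-370 + 413)) = 1/((4 + 6) + (-370 + 413)) = 1/(10 + 43) = 1/53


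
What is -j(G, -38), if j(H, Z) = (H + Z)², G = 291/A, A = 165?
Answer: -3972049/3025 ≈ -1313.1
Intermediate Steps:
G = 97/55 (G = 291/165 = 291*(1/165) = 97/55 ≈ 1.7636)
-j(G, -38) = -(97/55 - 38)² = -(-1993/55)² = -1*3972049/3025 = -3972049/3025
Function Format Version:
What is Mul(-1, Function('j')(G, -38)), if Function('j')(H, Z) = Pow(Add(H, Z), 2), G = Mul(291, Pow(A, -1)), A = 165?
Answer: Rational(-3972049, 3025) ≈ -1313.1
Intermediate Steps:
G = Rational(97, 55) (G = Mul(291, Pow(165, -1)) = Mul(291, Rational(1, 165)) = Rational(97, 55) ≈ 1.7636)
Mul(-1, Function('j')(G, -38)) = Mul(-1, Pow(Add(Rational(97, 55), -38), 2)) = Mul(-1, Pow(Rational(-1993, 55), 2)) = Mul(-1, Rational(3972049, 3025)) = Rational(-3972049, 3025)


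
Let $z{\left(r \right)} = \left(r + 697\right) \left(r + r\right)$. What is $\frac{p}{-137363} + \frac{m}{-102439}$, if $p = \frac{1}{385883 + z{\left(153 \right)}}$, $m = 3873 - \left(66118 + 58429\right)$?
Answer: $\frac{10707906365124307}{9089838906039931} \approx 1.178$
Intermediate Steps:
$z{\left(r \right)} = 2 r \left(697 + r\right)$ ($z{\left(r \right)} = \left(697 + r\right) 2 r = 2 r \left(697 + r\right)$)
$m = -120674$ ($m = 3873 - 124547 = -120674$)
$p = \frac{1}{645983}$ ($p = \frac{1}{385883 + 2 \cdot 153 \left(697 + 153\right)} = \frac{1}{385883 + 2 \cdot 153 \cdot 850} = \frac{1}{385883 + 260100} = \frac{1}{645983} \approx 1.548 \cdot 10^{-6}$)
$\frac{p}{-137363} + \frac{m}{-102439} = \frac{1}{645983 \left(-137363\right)} - \frac{120674}{-102439} = \frac{1}{645983} \left(- \frac{1}{137363}\right) - - \frac{120674}{102439} = - \frac{1}{88734162829} + \frac{120674}{102439} = \frac{10707906365124307}{9089838906039931}$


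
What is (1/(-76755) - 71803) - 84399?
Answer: -11989284511/76755 ≈ -1.5620e+5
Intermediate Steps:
(1/(-76755) - 71803) - 84399 = (-1/76755 - 71803) - 84399 = -5511239266/76755 - 84399 = -11989284511/76755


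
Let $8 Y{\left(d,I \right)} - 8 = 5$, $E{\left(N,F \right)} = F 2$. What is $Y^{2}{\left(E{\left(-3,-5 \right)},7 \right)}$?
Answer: $\frac{169}{64} \approx 2.6406$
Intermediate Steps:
$E{\left(N,F \right)} = 2 F$
$Y{\left(d,I \right)} = \frac{13}{8}$ ($Y{\left(d,I \right)} = 1 + \frac{1}{8} \cdot 5 = 1 + \frac{5}{8} = \frac{13}{8}$)
$Y^{2}{\left(E{\left(-3,-5 \right)},7 \right)} = \left(\frac{13}{8}\right)^{2} = \frac{169}{64}$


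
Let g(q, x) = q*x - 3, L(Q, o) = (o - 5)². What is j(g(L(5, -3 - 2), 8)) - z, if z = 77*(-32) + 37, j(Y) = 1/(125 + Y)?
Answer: 2237695/922 ≈ 2427.0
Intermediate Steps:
L(Q, o) = (-5 + o)²
g(q, x) = -3 + q*x
z = -2427 (z = -2464 + 37 = -2427)
j(g(L(5, -3 - 2), 8)) - z = 1/(125 + (-3 + (-5 + (-3 - 2))²*8)) - 1*(-2427) = 1/(125 + (-3 + (-5 - 5)²*8)) + 2427 = 1/(125 + (-3 + (-10)²*8)) + 2427 = 1/(125 + (-3 + 100*8)) + 2427 = 1/(125 + (-3 + 800)) + 2427 = 1/(125 + 797) + 2427 = 1/922 + 2427 = 2237695/922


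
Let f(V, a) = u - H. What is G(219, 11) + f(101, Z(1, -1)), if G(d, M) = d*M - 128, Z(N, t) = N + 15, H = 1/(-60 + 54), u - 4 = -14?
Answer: 13627/6 ≈ 2271.2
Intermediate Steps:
u = -10 (u = 4 - 14 = -10)
H = -⅙ (H = 1/(-6) = -⅙ ≈ -0.16667)
Z(N, t) = 15 + N
f(V, a) = -59/6 (f(V, a) = -10 - 1*(-⅙) = -10 + ⅙ = -59/6)
G(d, M) = -128 + M*d (G(d, M) = M*d - 128 = -128 + M*d)
G(219, 11) + f(101, Z(1, -1)) = (-128 + 11*219) - 59/6 = (-128 + 2409) - 59/6 = 2281 - 59/6 = 13627/6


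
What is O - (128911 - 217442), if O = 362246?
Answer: 450777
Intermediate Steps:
O - (128911 - 217442) = 362246 - (128911 - 217442) = 362246 - 1*(-88531) = 362246 + 88531 = 450777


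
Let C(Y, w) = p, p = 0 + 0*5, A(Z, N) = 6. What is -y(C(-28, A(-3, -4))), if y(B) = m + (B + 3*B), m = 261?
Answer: -261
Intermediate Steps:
p = 0 (p = 0 + 0 = 0)
C(Y, w) = 0
y(B) = 261 + 4*B (y(B) = 261 + (B + 3*B) = 261 + 4*B)
-y(C(-28, A(-3, -4))) = -(261 + 4*0) = -(261 + 0) = -1*261 = -261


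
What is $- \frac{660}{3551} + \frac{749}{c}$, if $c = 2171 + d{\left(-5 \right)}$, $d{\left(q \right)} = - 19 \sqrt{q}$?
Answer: $\frac{380325167}{2391875478} + \frac{2033 i \sqrt{5}}{673578} \approx 0.15901 + 0.0067489 i$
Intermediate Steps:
$c = 2171 - 19 i \sqrt{5}$ ($c = 2171 - 19 \sqrt{-5} = 2171 - 19 i \sqrt{5} \approx 2171.0 - 42.485 i$)
$- \frac{660}{3551} + \frac{749}{c} = - \frac{660}{3551} + \frac{749}{2171 - 19 i \sqrt{5}}$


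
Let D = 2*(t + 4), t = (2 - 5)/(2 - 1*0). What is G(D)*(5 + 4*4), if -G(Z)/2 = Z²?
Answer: -1050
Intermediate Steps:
t = -3/2 (t = -3/(2 + 0) = -3/2 ≈ -1.5000)
D = 5 (D = 2*(-3/2 + 4) = 2*(5/2) = 5)
G(Z) = -2*Z²
G(D)*(5 + 4*4) = (-2*5²)*(5 + 4*4) = (-2*25)*(5 + 16) = -50*21 = -1050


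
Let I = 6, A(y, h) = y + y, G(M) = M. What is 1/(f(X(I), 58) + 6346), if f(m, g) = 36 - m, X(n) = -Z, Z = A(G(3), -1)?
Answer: 1/6388 ≈ 0.00015654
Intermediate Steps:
A(y, h) = 2*y
Z = 6 (Z = 2*3 = 6)
X(n) = -6 (X(n) = -1*6 = -6)
1/(f(X(I), 58) + 6346) = 1/((36 - 1*(-6)) + 6346) = 1/((36 + 6) + 6346) = 1/(42 + 6346) = 1/6388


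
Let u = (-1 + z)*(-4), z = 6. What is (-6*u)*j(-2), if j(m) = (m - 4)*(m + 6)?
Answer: -2880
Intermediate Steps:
u = -20 (u = (-1 + 6)*(-4) = 5*(-4) = -20)
j(m) = (-4 + m)*(6 + m)
(-6*u)*j(-2) = (-6*(-20))*(-24 + (-2)² + 2*(-2)) = 120*(-24 + 4 - 4) = 120*(-24) = -2880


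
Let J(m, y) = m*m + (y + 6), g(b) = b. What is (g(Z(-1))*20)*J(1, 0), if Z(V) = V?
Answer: -140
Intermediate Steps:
J(m, y) = 6 + y + m**2 (J(m, y) = m**2 + (6 + y) = 6 + y + m**2)
(g(Z(-1))*20)*J(1, 0) = (-1*20)*(6 + 0 + 1**2) = -20*(6 + 0 + 1) = -20*7 = -140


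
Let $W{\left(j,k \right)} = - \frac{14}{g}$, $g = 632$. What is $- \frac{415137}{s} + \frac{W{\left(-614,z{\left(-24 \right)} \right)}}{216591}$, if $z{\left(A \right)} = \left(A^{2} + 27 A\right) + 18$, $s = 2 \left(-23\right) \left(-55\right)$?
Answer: $- \frac{617676530767}{3764351580} \approx -164.09$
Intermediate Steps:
$s = 2530$ ($s = \left(-46\right) \left(-55\right) = 2530$)
$z{\left(A \right)} = 18 + A^{2} + 27 A$
$W{\left(j,k \right)} = - \frac{7}{316}$ ($W{\left(j,k \right)} = - \frac{14}{632} = \left(-14\right) \frac{1}{632} = - \frac{7}{316}$)
$- \frac{415137}{s} + \frac{W{\left(-614,z{\left(-24 \right)} \right)}}{216591} = - \frac{415137}{2530} - \frac{7}{316 \cdot 216591} = \left(-415137\right) \frac{1}{2530} - \frac{7}{68442756} = - \frac{415137}{2530} - \frac{7}{68442756} = - \frac{617676530767}{3764351580}$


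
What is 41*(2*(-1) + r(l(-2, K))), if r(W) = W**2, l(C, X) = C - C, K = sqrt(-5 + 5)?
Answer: -82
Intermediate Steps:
K = 0 (K = sqrt(0) = 0)
l(C, X) = 0
41*(2*(-1) + r(l(-2, K))) = 41*(2*(-1) + 0**2) = 41*(-2 + 0) = 41*(-2) = -82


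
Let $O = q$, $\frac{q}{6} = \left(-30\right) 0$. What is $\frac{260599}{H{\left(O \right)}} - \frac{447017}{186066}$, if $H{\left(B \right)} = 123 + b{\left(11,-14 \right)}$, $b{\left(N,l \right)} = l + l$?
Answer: $\frac{48446146919}{17676270} \approx 2740.7$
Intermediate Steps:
$q = 0$ ($q = 6 \left(\left(-30\right) 0\right) = 6 \cdot 0 = 0$)
$b{\left(N,l \right)} = 2 l$
$O = 0$
$H{\left(B \right)} = 95$ ($H{\left(B \right)} = 123 + 2 \left(-14\right) = 123 - 28 = 95$)
$\frac{260599}{H{\left(O \right)}} - \frac{447017}{186066} = \frac{260599}{95} - \frac{447017}{186066} = \frac{48446146919}{17676270}$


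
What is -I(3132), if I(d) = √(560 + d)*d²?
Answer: -19618848*√923 ≈ -5.9604e+8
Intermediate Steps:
I(d) = d²*√(560 + d)
-I(3132) = -3132²*√(560 + 3132) = -9809424*√3692 = -9809424*2*√923 = -19618848*√923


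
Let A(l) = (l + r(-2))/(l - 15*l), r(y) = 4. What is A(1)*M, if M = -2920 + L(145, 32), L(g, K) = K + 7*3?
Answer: 14335/14 ≈ 1023.9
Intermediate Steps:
L(g, K) = 21 + K (L(g, K) = K + 21 = 21 + K)
A(l) = -(4 + l)/(14*l) (A(l) = (l + 4)/(l - 15*l) = (4 + l)/((-14*l)) = (4 + l)*(-1/(14*l)) = -(4 + l)/(14*l))
M = -2867 (M = -2920 + (21 + 32) = -2920 + 53 = -2867)
A(1)*M = ((1/14)*(-4 - 1*1)/1)*(-2867) = ((1/14)*1*(-4 - 1))*(-2867) = ((1/14)*1*(-5))*(-2867) = -5/14*(-2867) = 14335/14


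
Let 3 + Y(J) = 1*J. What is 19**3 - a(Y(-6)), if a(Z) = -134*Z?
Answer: 5653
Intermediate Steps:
Y(J) = -3 + J (Y(J) = -3 + 1*J = -3 + J)
19**3 - a(Y(-6)) = 19**3 - (-134)*(-3 - 6) = 6859 - (-134)*(-9) = 6859 - 1*1206 = 6859 - 1206 = 5653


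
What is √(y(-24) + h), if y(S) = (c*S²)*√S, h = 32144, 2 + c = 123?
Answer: 4*√(2009 + 8712*I*√6) ≈ 433.07 + 394.21*I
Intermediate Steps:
c = 121 (c = -2 + 123 = 121)
y(S) = 121*S^(5/2) (y(S) = (121*S²)*√S = 121*S^(5/2))
√(y(-24) + h) = √(121*(-24)^(5/2) + 32144) = √(121*(1152*I*√6) + 32144) = √(139392*I*√6 + 32144) = √(32144 + 139392*I*√6)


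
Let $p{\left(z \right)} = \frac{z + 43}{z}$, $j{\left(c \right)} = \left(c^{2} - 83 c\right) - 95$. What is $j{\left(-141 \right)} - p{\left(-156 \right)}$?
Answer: $\frac{4912171}{156} \approx 31488.0$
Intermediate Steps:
$j{\left(c \right)} = -95 + c^{2} - 83 c$
$p{\left(z \right)} = \frac{43 + z}{z}$
$j{\left(-141 \right)} - p{\left(-156 \right)} = \left(-95 + \left(-141\right)^{2} - -11703\right) - \frac{43 - 156}{-156} = \left(-95 + 19881 + 11703\right) - \left(- \frac{1}{156}\right) \left(-113\right) = 31489 - \frac{113}{156} = \frac{4912171}{156}$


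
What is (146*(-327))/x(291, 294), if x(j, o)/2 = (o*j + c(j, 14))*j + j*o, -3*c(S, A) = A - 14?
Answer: -109/114072 ≈ -0.00095554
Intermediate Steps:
c(S, A) = 14/3 - A/3 (c(S, A) = -(A - 14)/3 = -(-14 + A)/3 = 14/3 - A/3)
x(j, o) = 2*j*o + 2*o*j² (x(j, o) = 2*((o*j + (14/3 - ⅓*14))*j + j*o) = 2*((j*o + (14/3 - 14/3))*j + j*o) = 2*((j*o + 0)*j + j*o) = 2*((j*o)*j + j*o) = 2*(o*j² + j*o) = 2*(j*o + o*j²) = 2*j*o + 2*o*j²)
(146*(-327))/x(291, 294) = (146*(-327))/((2*291*294*(1 + 291))) = -47742/(2*291*294*292) = -47742/49963536 = -47742*1/49963536 = -109/114072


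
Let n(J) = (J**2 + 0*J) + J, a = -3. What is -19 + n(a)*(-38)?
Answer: -247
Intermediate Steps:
n(J) = J + J**2 (n(J) = (J**2 + 0) + J = J**2 + J = J + J**2)
-19 + n(a)*(-38) = -19 - 3*(1 - 3)*(-38) = -19 - 3*(-2)*(-38) = -19 + 6*(-38) = -19 - 228 = -247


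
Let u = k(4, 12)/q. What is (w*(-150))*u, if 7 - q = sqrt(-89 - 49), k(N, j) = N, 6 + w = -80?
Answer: 361200/187 + 51600*I*sqrt(138)/187 ≈ 1931.6 + 3241.5*I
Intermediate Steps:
w = -86 (w = -6 - 80 = -86)
q = 7 - I*sqrt(138) (q = 7 - sqrt(-89 - 49) = 7 - sqrt(-138) = 7 - I*sqrt(138) ≈ 7.0 - 11.747*I)
u = 4/(7 - I*sqrt(138)) ≈ 0.14973 + 0.25128*I
(w*(-150))*u = (-86*(-150))*(28/187 + 4*I*sqrt(138)/187) = 12900*(28/187 + 4*I*sqrt(138)/187) = 361200/187 + 51600*I*sqrt(138)/187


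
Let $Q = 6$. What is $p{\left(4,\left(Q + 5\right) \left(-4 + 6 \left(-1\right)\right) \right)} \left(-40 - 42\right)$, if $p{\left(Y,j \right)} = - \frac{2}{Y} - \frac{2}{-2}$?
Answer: $-41$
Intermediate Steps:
$p{\left(Y,j \right)} = 1 - \frac{2}{Y}$ ($p{\left(Y,j \right)} = - \frac{2}{Y} - -1 = - \frac{2}{Y} + 1 = 1 - \frac{2}{Y}$)
$p{\left(4,\left(Q + 5\right) \left(-4 + 6 \left(-1\right)\right) \right)} \left(-40 - 42\right) = \frac{-2 + 4}{4} \left(-40 - 42\right) = \frac{1}{4} \cdot 2 \left(-82\right) = \frac{1}{2} \left(-82\right) = -41$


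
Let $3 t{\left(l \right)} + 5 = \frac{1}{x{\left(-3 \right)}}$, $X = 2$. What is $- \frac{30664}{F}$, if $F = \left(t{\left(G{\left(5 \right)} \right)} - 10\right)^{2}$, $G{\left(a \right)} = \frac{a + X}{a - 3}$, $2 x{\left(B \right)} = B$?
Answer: $- \frac{2483784}{11449} \approx -216.94$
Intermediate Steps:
$x{\left(B \right)} = \frac{B}{2}$
$G{\left(a \right)} = \frac{2 + a}{-3 + a}$ ($G{\left(a \right)} = \frac{a + 2}{a - 3} = \frac{2 + a}{-3 + a}$)
$t{\left(l \right)} = - \frac{17}{9}$ ($t{\left(l \right)} = - \frac{5}{3} + \frac{1}{3 \cdot \frac{1}{2} \left(-3\right)} = - \frac{5}{3} + \frac{1}{3 \left(- \frac{3}{2}\right)} = - \frac{5}{3} + \frac{1}{3} \left(- \frac{2}{3}\right) = - \frac{5}{3} - \frac{2}{9} = - \frac{17}{9}$)
$F = \frac{11449}{81}$ ($F = \left(- \frac{17}{9} - 10\right)^{2} = \left(- \frac{107}{9}\right)^{2} = \frac{11449}{81} \approx 141.35$)
$- \frac{30664}{F} = - \frac{30664}{\frac{11449}{81}} = \left(-30664\right) \frac{81}{11449} = - \frac{2483784}{11449}$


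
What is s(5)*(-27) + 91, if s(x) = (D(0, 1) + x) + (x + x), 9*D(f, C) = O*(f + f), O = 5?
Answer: -314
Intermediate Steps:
D(f, C) = 10*f/9 (D(f, C) = (5*(f + f))/9 = (5*(2*f))/9 = (10*f)/9 = 10*f/9)
s(x) = 3*x (s(x) = ((10/9)*0 + x) + (x + x) = (0 + x) + 2*x = x + 2*x = 3*x)
s(5)*(-27) + 91 = (3*5)*(-27) + 91 = 15*(-27) + 91 = -405 + 91 = -314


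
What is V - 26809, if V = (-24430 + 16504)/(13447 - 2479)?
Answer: -49008173/1828 ≈ -26810.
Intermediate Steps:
V = -1321/1828 (V = -7926/10968 = -7926*1/10968 = -1321/1828 ≈ -0.72265)
V - 26809 = -1321/1828 - 26809 = -49008173/1828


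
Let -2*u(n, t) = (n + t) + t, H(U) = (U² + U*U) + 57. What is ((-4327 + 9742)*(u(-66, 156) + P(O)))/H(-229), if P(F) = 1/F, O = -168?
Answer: -37300325/5876584 ≈ -6.3473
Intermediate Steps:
H(U) = 57 + 2*U² (H(U) = (U² + U²) + 57 = 2*U² + 57 = 57 + 2*U²)
u(n, t) = -t - n/2 (u(n, t) = -((n + t) + t)/2 = -(n + 2*t)/2 = -t - n/2)
((-4327 + 9742)*(u(-66, 156) + P(O)))/H(-229) = ((-4327 + 9742)*((-1*156 - ½*(-66)) + 1/(-168)))/(57 + 2*(-229)²) = (5415*((-156 + 33) - 1/168))/(57 + 2*52441) = (5415*(-123 - 1/168))/(57 + 104882) = (5415*(-20665/168))/104939 = -37300325/56*1/104939 = -37300325/5876584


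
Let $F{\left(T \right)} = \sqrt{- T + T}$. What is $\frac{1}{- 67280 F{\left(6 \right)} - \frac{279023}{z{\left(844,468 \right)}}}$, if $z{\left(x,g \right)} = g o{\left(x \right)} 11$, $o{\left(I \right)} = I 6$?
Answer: $- \frac{26069472}{279023} \approx -93.431$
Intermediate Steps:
$o{\left(I \right)} = 6 I$
$z{\left(x,g \right)} = 66 g x$ ($z{\left(x,g \right)} = g 6 x 11 = 6 g x 11 = 66 g x$)
$F{\left(T \right)} = 0$ ($F{\left(T \right)} = \sqrt{0} = 0$)
$\frac{1}{- 67280 F{\left(6 \right)} - \frac{279023}{z{\left(844,468 \right)}}} = \frac{1}{\left(-67280\right) 0 - \frac{279023}{66 \cdot 468 \cdot 844}} = \frac{1}{0 - \frac{279023}{26069472}} = \frac{1}{- \frac{279023}{26069472}} = - \frac{26069472}{279023}$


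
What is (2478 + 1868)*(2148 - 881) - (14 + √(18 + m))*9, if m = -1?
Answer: 5506256 - 9*√17 ≈ 5.5062e+6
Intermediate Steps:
(2478 + 1868)*(2148 - 881) - (14 + √(18 + m))*9 = (2478 + 1868)*(2148 - 881) - (14 + √(18 - 1))*9 = 4346*1267 - (14 + √17)*9 = 5506382 - (126 + 9*√17) = 5506382 + (-126 - 9*√17) = 5506256 - 9*√17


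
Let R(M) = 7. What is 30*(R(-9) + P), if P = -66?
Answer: -1770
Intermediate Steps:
30*(R(-9) + P) = 30*(7 - 66) = 30*(-59) = -1770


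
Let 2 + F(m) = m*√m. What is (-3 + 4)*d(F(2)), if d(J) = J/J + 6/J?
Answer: 4 + 3*√2 ≈ 8.2426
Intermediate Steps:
F(m) = -2 + m^(3/2) (F(m) = -2 + m*√m = -2 + m^(3/2))
d(J) = 1 + 6/J
(-3 + 4)*d(F(2)) = (-3 + 4)*((6 + (-2 + 2^(3/2)))/(-2 + 2^(3/2))) = 1*((6 + (-2 + 2*√2))/(-2 + 2*√2)) = 1*((4 + 2*√2)/(-2 + 2*√2)) = (4 + 2*√2)/(-2 + 2*√2)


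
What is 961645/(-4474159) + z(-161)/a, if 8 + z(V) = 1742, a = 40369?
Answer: -31062455299/180617324671 ≈ -0.17198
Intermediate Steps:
z(V) = 1734 (z(V) = -8 + 1742 = 1734)
961645/(-4474159) + z(-161)/a = 961645/(-4474159) + 1734/40369 = 961645*(-1/4474159) + 1734*(1/40369) = -961645/4474159 + 1734/40369 = -31062455299/180617324671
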